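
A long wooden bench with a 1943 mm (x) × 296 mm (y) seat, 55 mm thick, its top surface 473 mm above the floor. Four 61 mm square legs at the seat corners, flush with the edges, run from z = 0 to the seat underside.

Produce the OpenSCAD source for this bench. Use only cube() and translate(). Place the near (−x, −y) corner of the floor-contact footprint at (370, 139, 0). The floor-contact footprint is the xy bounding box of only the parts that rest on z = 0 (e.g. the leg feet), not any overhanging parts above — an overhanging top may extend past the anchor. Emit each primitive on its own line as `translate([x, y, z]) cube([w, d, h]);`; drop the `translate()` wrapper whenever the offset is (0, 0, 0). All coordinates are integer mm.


translate([370, 139, 418]) cube([1943, 296, 55]);
translate([370, 139, 0]) cube([61, 61, 418]);
translate([370, 374, 0]) cube([61, 61, 418]);
translate([2252, 139, 0]) cube([61, 61, 418]);
translate([2252, 374, 0]) cube([61, 61, 418]);


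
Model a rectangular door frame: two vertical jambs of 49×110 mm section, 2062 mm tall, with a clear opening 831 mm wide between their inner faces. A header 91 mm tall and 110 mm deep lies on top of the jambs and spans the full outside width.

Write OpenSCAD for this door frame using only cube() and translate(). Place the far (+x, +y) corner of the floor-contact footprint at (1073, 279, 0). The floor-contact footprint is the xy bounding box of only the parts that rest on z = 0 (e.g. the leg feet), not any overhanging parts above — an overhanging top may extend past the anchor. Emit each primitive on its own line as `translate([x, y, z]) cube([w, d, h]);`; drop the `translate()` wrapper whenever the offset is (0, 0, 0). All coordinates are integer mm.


translate([144, 169, 0]) cube([49, 110, 2062]);
translate([1024, 169, 0]) cube([49, 110, 2062]);
translate([144, 169, 2062]) cube([929, 110, 91]);


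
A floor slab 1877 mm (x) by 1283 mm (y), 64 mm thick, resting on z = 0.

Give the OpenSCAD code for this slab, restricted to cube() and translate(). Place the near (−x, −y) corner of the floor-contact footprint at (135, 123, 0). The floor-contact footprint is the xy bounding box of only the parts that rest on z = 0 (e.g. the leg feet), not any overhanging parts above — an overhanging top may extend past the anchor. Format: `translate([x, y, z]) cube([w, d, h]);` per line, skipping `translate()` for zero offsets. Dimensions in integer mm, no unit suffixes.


translate([135, 123, 0]) cube([1877, 1283, 64]);


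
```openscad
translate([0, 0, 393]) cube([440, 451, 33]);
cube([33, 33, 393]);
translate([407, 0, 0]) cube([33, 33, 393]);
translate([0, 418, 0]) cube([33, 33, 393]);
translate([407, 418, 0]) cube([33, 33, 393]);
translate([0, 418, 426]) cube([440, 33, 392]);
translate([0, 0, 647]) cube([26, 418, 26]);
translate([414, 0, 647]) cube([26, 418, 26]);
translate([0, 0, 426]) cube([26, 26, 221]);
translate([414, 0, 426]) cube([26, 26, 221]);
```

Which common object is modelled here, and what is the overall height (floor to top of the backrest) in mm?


A chair. The overall height is 818 mm.

A slab on four corner posts with a tall panel at the back — a chair. The seat slab sits at z = 393 with thickness 33, and the 392 mm backrest starts at the seat top, so the overall height is 393 + 33 + 392 = 818 mm.


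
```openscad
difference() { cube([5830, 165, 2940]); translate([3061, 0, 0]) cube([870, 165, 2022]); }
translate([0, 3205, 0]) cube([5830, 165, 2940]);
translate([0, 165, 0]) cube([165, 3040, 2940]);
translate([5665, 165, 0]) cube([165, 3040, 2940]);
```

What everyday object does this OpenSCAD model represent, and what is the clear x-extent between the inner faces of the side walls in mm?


A single room. The interior width is 5500 mm.

Four walls enclosing a rectangle with a door in the front wall — a room. Outside width 5830 minus two 165 mm walls gives 5500 mm.


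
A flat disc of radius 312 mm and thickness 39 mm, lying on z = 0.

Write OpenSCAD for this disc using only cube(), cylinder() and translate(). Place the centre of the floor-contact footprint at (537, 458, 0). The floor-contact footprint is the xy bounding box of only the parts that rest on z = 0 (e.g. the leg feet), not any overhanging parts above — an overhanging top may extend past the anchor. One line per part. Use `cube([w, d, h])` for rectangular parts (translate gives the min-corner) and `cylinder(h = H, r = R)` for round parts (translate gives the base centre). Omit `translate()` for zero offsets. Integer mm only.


translate([537, 458, 0]) cylinder(h = 39, r = 312);


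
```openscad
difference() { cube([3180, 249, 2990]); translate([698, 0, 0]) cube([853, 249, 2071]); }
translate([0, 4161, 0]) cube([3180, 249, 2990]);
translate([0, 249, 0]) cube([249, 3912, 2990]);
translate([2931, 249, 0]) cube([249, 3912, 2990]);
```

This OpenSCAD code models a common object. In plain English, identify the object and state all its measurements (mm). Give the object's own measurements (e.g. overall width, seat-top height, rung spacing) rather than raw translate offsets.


A single room: four walls, each 2990 mm tall and 249 mm thick, enclosing an outside footprint 3180×4410 mm (x × y), no floor or roof. The front and back walls (−y and +y sides) run the full x-width; the side walls fit between their inner faces. A door opening 853 mm wide and 2071 mm tall is cut through the front wall from the floor up, its −x edge 698 mm from the wall's −x end.


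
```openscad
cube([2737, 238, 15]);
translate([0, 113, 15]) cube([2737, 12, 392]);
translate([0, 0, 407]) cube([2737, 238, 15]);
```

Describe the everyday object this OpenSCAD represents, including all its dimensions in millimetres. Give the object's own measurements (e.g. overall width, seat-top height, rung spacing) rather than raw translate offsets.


An I-beam lying along x, 2737 mm long. Overall section height 422 mm. Two flanges 238 mm wide (y) and 15 mm thick, one on the floor and one at the top; a web 12 mm thick runs between them, centred on the flange width.


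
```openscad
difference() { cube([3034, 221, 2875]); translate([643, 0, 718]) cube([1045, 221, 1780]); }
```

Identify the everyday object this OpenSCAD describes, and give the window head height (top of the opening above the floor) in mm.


A wall with a window opening. The window head height is 2498 mm.

A wall with a rectangular opening subtracted — a window. Sill at z = 718, opening 1780 mm tall, so the head is at 718 + 1780 = 2498 mm.


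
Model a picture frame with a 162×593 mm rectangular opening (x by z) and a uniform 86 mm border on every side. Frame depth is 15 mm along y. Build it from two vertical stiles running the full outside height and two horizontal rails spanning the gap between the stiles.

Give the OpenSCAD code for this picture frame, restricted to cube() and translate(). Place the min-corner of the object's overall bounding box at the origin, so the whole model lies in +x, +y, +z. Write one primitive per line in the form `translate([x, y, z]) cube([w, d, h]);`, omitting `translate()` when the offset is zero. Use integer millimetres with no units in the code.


cube([86, 15, 765]);
translate([248, 0, 0]) cube([86, 15, 765]);
translate([86, 0, 0]) cube([162, 15, 86]);
translate([86, 0, 679]) cube([162, 15, 86]);


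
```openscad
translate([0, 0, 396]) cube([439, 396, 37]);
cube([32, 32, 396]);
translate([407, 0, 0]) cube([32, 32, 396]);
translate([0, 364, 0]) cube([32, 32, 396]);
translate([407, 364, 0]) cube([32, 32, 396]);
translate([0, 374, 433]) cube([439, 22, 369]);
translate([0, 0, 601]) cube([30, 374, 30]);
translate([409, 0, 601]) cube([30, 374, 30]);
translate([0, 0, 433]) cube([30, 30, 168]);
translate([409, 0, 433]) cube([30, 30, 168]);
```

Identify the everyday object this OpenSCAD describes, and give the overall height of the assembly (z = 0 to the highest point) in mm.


A chair. The overall height is 802 mm.

A slab on four corner posts with a tall panel at the back — a chair. The seat slab sits at z = 396 with thickness 37, and the 369 mm backrest starts at the seat top, so the overall height is 396 + 37 + 369 = 802 mm.


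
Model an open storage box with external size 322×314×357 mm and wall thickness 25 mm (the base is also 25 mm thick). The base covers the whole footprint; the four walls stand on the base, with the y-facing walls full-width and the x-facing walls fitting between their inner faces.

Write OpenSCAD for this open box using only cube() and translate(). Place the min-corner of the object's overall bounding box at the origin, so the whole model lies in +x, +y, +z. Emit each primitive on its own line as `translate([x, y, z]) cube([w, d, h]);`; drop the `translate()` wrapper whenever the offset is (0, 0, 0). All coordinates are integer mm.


cube([322, 314, 25]);
translate([0, 0, 25]) cube([322, 25, 332]);
translate([0, 289, 25]) cube([322, 25, 332]);
translate([0, 25, 25]) cube([25, 264, 332]);
translate([297, 25, 25]) cube([25, 264, 332]);


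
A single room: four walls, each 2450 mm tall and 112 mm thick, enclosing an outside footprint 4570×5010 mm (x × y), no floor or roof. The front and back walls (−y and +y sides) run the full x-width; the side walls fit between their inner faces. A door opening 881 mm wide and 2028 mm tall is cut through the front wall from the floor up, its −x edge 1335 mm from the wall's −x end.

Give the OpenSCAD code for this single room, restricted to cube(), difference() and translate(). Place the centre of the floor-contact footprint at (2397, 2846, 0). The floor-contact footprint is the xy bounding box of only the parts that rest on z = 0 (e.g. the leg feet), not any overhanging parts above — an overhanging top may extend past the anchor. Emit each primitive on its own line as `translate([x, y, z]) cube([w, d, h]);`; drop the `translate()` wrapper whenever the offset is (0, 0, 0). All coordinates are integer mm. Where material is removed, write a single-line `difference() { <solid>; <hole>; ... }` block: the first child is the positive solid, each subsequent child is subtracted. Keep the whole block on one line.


difference() { translate([112, 341, 0]) cube([4570, 112, 2450]); translate([1447, 341, 0]) cube([881, 112, 2028]); }
translate([112, 5239, 0]) cube([4570, 112, 2450]);
translate([112, 453, 0]) cube([112, 4786, 2450]);
translate([4570, 453, 0]) cube([112, 4786, 2450]);


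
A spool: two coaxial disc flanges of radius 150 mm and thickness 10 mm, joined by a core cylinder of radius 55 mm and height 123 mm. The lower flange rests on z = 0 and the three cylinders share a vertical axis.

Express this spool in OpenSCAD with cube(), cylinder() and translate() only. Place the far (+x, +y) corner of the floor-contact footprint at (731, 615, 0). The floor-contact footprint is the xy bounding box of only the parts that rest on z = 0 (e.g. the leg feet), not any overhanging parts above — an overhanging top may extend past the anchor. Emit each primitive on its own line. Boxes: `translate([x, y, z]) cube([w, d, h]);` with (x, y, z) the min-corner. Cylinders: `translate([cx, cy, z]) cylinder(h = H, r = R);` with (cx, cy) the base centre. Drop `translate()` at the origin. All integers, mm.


translate([581, 465, 0]) cylinder(h = 10, r = 150);
translate([581, 465, 10]) cylinder(h = 123, r = 55);
translate([581, 465, 133]) cylinder(h = 10, r = 150);


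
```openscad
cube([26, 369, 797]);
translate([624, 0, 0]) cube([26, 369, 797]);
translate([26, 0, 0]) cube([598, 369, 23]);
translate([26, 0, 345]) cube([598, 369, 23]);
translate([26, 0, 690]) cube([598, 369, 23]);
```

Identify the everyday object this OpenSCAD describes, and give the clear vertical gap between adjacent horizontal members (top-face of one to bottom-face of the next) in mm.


A bookshelf. The clear shelf gap is 322 mm.

Two tall side panels with 3 horizontal boards between them — a bookshelf. The first two shelf undersides are at z = 0 and z = 345; with shelf thickness 23, the clear gap is 345 − 0 − 23 = 322 mm.


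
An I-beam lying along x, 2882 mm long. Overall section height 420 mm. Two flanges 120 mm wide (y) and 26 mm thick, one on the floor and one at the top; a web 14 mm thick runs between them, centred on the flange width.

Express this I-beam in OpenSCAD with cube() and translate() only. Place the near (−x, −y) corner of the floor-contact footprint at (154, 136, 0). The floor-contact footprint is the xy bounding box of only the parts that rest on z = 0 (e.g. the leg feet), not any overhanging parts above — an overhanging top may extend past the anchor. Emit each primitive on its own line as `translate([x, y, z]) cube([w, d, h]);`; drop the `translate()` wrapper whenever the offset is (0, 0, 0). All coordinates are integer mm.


translate([154, 136, 0]) cube([2882, 120, 26]);
translate([154, 189, 26]) cube([2882, 14, 368]);
translate([154, 136, 394]) cube([2882, 120, 26]);


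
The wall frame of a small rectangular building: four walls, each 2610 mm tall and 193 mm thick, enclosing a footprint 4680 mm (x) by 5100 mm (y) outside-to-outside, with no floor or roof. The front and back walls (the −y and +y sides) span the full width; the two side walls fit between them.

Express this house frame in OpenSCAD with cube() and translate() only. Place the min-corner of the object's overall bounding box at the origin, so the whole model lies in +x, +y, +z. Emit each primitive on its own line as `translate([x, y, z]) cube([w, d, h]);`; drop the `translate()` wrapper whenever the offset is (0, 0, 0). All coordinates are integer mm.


cube([4680, 193, 2610]);
translate([0, 4907, 0]) cube([4680, 193, 2610]);
translate([0, 193, 0]) cube([193, 4714, 2610]);
translate([4487, 193, 0]) cube([193, 4714, 2610]);


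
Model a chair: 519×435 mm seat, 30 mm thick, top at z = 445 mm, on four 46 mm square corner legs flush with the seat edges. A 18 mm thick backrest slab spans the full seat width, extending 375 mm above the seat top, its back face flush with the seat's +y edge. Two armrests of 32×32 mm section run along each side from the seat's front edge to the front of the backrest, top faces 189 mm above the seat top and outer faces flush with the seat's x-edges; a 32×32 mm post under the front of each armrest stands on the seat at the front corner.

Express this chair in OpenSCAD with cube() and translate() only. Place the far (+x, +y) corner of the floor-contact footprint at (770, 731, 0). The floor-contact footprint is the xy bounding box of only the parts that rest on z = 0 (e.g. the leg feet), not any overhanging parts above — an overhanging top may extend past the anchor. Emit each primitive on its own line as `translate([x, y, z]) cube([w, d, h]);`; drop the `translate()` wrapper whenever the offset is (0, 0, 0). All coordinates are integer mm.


translate([251, 296, 415]) cube([519, 435, 30]);
translate([251, 296, 0]) cube([46, 46, 415]);
translate([724, 296, 0]) cube([46, 46, 415]);
translate([251, 685, 0]) cube([46, 46, 415]);
translate([724, 685, 0]) cube([46, 46, 415]);
translate([251, 713, 445]) cube([519, 18, 375]);
translate([251, 296, 602]) cube([32, 417, 32]);
translate([738, 296, 602]) cube([32, 417, 32]);
translate([251, 296, 445]) cube([32, 32, 157]);
translate([738, 296, 445]) cube([32, 32, 157]);


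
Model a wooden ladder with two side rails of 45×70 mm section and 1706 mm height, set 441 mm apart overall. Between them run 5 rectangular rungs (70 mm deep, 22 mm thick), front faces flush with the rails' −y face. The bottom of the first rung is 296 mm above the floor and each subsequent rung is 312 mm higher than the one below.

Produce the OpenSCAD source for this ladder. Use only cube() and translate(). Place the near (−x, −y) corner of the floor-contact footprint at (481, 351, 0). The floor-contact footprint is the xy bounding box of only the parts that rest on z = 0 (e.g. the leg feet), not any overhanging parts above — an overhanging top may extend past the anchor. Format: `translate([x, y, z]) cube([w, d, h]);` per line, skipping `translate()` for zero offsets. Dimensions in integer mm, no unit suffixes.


translate([481, 351, 0]) cube([45, 70, 1706]);
translate([877, 351, 0]) cube([45, 70, 1706]);
translate([526, 351, 296]) cube([351, 70, 22]);
translate([526, 351, 608]) cube([351, 70, 22]);
translate([526, 351, 920]) cube([351, 70, 22]);
translate([526, 351, 1232]) cube([351, 70, 22]);
translate([526, 351, 1544]) cube([351, 70, 22]);


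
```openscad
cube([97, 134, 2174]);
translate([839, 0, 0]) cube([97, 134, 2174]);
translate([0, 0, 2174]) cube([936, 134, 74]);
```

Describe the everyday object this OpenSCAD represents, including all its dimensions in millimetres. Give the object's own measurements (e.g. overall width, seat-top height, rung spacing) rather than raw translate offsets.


A door frame. The clear opening is 742 mm wide and 2174 mm high. Two 97 mm wide jambs, 134 mm deep, stand either side of the opening from the floor to the top of the opening. A 74 mm thick head sits across the top of both jambs, spanning the full outside width of the frame.


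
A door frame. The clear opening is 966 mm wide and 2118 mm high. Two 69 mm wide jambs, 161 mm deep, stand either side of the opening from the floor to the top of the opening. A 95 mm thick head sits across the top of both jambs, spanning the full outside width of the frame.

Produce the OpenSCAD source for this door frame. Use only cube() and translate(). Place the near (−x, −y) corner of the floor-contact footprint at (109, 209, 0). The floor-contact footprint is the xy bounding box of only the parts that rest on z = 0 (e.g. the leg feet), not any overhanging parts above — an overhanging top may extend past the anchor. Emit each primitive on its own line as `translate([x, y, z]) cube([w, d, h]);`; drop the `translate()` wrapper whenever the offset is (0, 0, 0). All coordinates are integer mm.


translate([109, 209, 0]) cube([69, 161, 2118]);
translate([1144, 209, 0]) cube([69, 161, 2118]);
translate([109, 209, 2118]) cube([1104, 161, 95]);


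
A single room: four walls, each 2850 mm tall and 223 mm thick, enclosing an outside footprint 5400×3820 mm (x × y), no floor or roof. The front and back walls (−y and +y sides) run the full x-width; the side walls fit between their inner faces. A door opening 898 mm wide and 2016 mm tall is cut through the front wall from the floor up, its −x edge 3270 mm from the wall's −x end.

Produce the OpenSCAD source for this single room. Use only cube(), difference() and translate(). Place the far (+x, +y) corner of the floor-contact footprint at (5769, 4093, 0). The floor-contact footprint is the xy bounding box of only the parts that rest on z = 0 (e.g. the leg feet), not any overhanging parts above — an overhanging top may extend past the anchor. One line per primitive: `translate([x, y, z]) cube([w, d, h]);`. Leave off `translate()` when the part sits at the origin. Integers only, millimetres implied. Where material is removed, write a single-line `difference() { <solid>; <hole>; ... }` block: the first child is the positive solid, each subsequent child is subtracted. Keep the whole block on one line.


difference() { translate([369, 273, 0]) cube([5400, 223, 2850]); translate([3639, 273, 0]) cube([898, 223, 2016]); }
translate([369, 3870, 0]) cube([5400, 223, 2850]);
translate([369, 496, 0]) cube([223, 3374, 2850]);
translate([5546, 496, 0]) cube([223, 3374, 2850]);


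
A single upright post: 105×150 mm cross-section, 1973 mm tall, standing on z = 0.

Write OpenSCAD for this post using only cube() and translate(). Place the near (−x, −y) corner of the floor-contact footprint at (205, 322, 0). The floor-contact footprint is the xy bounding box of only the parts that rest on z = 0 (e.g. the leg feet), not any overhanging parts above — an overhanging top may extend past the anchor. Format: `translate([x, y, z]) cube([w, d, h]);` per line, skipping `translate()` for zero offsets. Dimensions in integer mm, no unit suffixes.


translate([205, 322, 0]) cube([105, 150, 1973]);


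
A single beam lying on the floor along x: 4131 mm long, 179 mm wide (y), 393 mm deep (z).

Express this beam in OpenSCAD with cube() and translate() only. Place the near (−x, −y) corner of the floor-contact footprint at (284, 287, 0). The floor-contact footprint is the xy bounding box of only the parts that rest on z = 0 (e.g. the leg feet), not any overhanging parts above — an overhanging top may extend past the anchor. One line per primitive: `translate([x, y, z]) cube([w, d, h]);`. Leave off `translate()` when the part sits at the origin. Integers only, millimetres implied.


translate([284, 287, 0]) cube([4131, 179, 393]);


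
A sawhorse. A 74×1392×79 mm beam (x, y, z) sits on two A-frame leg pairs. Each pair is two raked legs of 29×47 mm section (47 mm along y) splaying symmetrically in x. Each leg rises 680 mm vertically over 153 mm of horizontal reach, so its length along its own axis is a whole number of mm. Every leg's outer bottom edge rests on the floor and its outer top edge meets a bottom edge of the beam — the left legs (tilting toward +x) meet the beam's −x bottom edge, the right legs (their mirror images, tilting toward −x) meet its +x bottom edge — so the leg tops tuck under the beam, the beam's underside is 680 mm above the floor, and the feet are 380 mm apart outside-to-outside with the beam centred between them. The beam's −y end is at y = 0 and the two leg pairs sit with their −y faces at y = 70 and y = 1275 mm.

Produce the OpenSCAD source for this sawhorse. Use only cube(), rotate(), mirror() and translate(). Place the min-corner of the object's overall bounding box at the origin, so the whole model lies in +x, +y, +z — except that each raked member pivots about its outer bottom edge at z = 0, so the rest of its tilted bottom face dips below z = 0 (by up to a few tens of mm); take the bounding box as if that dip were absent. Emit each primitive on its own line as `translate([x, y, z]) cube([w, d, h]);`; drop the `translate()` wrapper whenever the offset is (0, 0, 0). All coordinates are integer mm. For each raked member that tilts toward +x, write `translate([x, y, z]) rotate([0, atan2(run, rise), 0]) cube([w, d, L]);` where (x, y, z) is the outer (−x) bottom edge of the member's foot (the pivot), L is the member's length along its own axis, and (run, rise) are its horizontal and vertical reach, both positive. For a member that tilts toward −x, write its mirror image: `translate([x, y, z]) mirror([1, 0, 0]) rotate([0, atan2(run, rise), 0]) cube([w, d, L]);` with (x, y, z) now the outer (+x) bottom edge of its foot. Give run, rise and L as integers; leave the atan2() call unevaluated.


translate([153, 0, 680]) cube([74, 1392, 79]);
translate([0, 70, 0]) rotate([0, atan2(153, 680), 0]) cube([29, 47, 697]);
translate([380, 70, 0]) mirror([1, 0, 0]) rotate([0, atan2(153, 680), 0]) cube([29, 47, 697]);
translate([0, 1275, 0]) rotate([0, atan2(153, 680), 0]) cube([29, 47, 697]);
translate([380, 1275, 0]) mirror([1, 0, 0]) rotate([0, atan2(153, 680), 0]) cube([29, 47, 697]);


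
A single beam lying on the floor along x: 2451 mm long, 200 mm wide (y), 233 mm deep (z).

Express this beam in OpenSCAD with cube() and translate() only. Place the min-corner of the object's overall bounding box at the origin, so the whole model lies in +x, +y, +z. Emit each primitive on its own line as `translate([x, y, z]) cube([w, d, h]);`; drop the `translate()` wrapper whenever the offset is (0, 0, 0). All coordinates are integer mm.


cube([2451, 200, 233]);


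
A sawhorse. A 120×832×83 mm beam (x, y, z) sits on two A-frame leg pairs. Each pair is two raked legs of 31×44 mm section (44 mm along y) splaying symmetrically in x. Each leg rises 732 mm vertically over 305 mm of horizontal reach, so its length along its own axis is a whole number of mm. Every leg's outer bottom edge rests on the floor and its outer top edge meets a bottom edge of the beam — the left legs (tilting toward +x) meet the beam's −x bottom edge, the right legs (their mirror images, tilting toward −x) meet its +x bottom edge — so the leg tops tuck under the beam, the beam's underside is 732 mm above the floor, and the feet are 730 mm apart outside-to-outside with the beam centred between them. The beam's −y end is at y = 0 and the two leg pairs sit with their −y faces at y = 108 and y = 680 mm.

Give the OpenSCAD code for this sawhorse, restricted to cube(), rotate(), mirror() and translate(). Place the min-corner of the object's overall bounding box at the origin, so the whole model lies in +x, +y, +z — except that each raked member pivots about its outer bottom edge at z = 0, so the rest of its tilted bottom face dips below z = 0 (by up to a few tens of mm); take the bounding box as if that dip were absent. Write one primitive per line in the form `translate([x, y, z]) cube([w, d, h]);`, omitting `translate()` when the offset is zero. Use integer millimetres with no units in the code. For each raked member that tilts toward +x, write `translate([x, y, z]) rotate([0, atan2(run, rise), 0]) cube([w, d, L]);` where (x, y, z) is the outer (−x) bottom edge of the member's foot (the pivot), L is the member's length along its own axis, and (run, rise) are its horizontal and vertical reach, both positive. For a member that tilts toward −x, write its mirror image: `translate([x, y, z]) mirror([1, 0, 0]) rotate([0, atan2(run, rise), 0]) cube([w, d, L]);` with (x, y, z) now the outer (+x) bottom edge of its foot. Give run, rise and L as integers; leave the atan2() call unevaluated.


translate([305, 0, 732]) cube([120, 832, 83]);
translate([0, 108, 0]) rotate([0, atan2(305, 732), 0]) cube([31, 44, 793]);
translate([730, 108, 0]) mirror([1, 0, 0]) rotate([0, atan2(305, 732), 0]) cube([31, 44, 793]);
translate([0, 680, 0]) rotate([0, atan2(305, 732), 0]) cube([31, 44, 793]);
translate([730, 680, 0]) mirror([1, 0, 0]) rotate([0, atan2(305, 732), 0]) cube([31, 44, 793]);


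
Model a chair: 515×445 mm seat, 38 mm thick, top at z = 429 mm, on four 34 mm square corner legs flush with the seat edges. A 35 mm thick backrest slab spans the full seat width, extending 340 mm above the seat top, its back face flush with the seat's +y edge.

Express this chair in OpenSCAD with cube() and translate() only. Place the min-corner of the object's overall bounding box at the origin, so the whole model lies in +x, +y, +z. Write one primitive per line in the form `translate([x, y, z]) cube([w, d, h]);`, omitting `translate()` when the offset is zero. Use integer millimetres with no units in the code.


translate([0, 0, 391]) cube([515, 445, 38]);
cube([34, 34, 391]);
translate([481, 0, 0]) cube([34, 34, 391]);
translate([0, 411, 0]) cube([34, 34, 391]);
translate([481, 411, 0]) cube([34, 34, 391]);
translate([0, 410, 429]) cube([515, 35, 340]);


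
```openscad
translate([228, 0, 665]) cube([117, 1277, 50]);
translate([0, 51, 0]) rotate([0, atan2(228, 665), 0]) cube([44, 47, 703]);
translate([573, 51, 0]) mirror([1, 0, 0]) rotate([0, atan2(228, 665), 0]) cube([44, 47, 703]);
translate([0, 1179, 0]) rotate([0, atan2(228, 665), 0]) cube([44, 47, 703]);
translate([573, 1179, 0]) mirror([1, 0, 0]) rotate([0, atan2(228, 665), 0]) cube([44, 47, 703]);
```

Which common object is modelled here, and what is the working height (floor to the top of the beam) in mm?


A sawhorse. The overall height is 715 mm.

A beam across two mirrored pairs of raked legs — a sawhorse. The beam's underside is at z = 665 (matching the legs' vertical rise in atan2(228, 665)) and the beam is 50 mm tall, so its top is at 665 + 50 = 715 mm. The raked legs top out at the beam's underside, so that is the highest point.


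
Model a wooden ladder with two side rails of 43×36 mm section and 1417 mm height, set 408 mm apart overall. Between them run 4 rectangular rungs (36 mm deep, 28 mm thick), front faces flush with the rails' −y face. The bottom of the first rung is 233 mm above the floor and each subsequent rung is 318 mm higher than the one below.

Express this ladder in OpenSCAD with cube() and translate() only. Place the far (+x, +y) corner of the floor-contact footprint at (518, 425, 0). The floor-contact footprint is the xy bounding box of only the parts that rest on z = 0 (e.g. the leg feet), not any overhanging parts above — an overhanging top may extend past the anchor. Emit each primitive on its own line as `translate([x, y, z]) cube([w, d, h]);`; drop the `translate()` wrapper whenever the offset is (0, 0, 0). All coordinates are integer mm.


translate([110, 389, 0]) cube([43, 36, 1417]);
translate([475, 389, 0]) cube([43, 36, 1417]);
translate([153, 389, 233]) cube([322, 36, 28]);
translate([153, 389, 551]) cube([322, 36, 28]);
translate([153, 389, 869]) cube([322, 36, 28]);
translate([153, 389, 1187]) cube([322, 36, 28]);


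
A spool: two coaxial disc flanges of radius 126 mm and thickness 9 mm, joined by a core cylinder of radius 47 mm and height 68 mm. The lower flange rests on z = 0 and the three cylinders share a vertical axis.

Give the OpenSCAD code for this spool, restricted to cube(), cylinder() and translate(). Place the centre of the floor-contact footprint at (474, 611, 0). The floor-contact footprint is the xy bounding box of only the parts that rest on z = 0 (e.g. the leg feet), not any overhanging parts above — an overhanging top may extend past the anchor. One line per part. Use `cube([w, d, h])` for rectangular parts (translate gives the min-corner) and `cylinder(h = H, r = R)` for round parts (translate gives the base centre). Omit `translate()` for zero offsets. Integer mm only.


translate([474, 611, 0]) cylinder(h = 9, r = 126);
translate([474, 611, 9]) cylinder(h = 68, r = 47);
translate([474, 611, 77]) cylinder(h = 9, r = 126);


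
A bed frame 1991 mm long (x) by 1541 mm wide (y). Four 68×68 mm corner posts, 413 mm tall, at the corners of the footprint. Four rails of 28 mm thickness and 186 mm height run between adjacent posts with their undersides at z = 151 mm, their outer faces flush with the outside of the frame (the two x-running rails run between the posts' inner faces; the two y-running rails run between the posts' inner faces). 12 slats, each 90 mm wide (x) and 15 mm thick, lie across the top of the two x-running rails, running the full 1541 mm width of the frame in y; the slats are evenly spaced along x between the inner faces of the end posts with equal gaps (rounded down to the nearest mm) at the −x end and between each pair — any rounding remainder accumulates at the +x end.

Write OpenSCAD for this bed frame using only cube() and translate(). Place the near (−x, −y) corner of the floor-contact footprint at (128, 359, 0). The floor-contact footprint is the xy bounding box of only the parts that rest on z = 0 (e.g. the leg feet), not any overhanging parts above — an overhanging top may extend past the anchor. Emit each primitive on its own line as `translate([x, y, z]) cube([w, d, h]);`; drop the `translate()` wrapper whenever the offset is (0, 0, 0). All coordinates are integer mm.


translate([128, 359, 0]) cube([68, 68, 413]);
translate([128, 1832, 0]) cube([68, 68, 413]);
translate([2051, 359, 0]) cube([68, 68, 413]);
translate([2051, 1832, 0]) cube([68, 68, 413]);
translate([196, 359, 151]) cube([1855, 28, 186]);
translate([196, 1872, 151]) cube([1855, 28, 186]);
translate([128, 427, 151]) cube([28, 1405, 186]);
translate([2091, 427, 151]) cube([28, 1405, 186]);
translate([255, 359, 337]) cube([90, 1541, 15]);
translate([404, 359, 337]) cube([90, 1541, 15]);
translate([553, 359, 337]) cube([90, 1541, 15]);
translate([702, 359, 337]) cube([90, 1541, 15]);
translate([851, 359, 337]) cube([90, 1541, 15]);
translate([1000, 359, 337]) cube([90, 1541, 15]);
translate([1149, 359, 337]) cube([90, 1541, 15]);
translate([1298, 359, 337]) cube([90, 1541, 15]);
translate([1447, 359, 337]) cube([90, 1541, 15]);
translate([1596, 359, 337]) cube([90, 1541, 15]);
translate([1745, 359, 337]) cube([90, 1541, 15]);
translate([1894, 359, 337]) cube([90, 1541, 15]);


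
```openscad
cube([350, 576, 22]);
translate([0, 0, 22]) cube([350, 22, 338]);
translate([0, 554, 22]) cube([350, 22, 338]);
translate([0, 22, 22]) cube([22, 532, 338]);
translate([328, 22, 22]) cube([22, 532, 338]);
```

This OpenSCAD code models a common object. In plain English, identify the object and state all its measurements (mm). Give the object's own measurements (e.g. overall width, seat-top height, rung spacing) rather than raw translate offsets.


An open-topped rectangular box: outside dimensions 350×576×360 mm, with a uniform wall and base thickness of 22 mm. The base is a full 350×576 slab on the floor; four walls sit on top of the base. The front and back walls (the −y and +y sides) span the full width; the two side walls fit between them.


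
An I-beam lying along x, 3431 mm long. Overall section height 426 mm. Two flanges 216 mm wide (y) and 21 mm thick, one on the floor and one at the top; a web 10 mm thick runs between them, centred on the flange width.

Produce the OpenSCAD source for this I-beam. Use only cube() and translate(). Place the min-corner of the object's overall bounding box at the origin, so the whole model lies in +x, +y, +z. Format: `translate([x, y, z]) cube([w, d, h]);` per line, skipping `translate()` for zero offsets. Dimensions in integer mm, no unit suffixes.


cube([3431, 216, 21]);
translate([0, 103, 21]) cube([3431, 10, 384]);
translate([0, 0, 405]) cube([3431, 216, 21]);


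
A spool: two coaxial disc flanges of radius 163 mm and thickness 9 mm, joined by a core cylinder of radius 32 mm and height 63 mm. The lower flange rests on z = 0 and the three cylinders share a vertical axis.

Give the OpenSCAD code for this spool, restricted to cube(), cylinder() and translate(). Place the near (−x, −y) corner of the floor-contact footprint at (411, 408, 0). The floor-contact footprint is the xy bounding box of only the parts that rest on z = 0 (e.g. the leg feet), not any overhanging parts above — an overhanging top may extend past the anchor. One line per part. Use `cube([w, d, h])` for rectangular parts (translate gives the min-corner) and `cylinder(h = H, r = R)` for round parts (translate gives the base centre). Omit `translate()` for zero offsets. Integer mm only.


translate([574, 571, 0]) cylinder(h = 9, r = 163);
translate([574, 571, 9]) cylinder(h = 63, r = 32);
translate([574, 571, 72]) cylinder(h = 9, r = 163);


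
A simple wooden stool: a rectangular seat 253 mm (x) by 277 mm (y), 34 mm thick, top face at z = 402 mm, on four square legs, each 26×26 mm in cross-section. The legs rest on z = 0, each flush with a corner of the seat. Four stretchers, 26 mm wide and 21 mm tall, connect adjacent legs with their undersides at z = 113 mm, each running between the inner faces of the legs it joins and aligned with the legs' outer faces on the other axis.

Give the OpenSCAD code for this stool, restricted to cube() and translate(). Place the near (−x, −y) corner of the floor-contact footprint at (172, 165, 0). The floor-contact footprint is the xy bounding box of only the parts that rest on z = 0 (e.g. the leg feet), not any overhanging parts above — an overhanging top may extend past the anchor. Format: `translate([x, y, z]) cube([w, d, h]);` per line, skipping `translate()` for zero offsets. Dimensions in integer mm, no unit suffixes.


translate([172, 165, 368]) cube([253, 277, 34]);
translate([172, 165, 0]) cube([26, 26, 368]);
translate([399, 165, 0]) cube([26, 26, 368]);
translate([172, 416, 0]) cube([26, 26, 368]);
translate([399, 416, 0]) cube([26, 26, 368]);
translate([198, 165, 113]) cube([201, 26, 21]);
translate([198, 416, 113]) cube([201, 26, 21]);
translate([172, 191, 113]) cube([26, 225, 21]);
translate([399, 191, 113]) cube([26, 225, 21]);


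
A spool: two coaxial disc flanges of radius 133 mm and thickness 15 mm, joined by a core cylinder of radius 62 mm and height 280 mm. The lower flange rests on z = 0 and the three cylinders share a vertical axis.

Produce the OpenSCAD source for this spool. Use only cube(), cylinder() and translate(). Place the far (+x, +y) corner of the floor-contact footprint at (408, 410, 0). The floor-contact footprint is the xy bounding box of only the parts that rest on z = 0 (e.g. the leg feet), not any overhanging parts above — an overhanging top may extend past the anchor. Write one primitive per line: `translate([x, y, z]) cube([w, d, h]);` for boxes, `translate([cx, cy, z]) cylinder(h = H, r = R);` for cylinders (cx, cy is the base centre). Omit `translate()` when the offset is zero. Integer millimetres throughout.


translate([275, 277, 0]) cylinder(h = 15, r = 133);
translate([275, 277, 15]) cylinder(h = 280, r = 62);
translate([275, 277, 295]) cylinder(h = 15, r = 133);


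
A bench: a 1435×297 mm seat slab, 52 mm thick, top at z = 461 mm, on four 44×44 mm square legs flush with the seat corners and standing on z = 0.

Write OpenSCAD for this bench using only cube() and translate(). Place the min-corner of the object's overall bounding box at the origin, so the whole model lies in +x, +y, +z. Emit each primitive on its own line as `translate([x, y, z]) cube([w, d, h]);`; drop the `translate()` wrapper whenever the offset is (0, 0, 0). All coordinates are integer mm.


// leg_h = 461 − 52 = 409
translate([0, 0, 409]) cube([1435, 297, 52]);
cube([44, 44, 409]);
translate([0, 253, 0]) cube([44, 44, 409]);
translate([1391, 0, 0]) cube([44, 44, 409]);
translate([1391, 253, 0]) cube([44, 44, 409]);


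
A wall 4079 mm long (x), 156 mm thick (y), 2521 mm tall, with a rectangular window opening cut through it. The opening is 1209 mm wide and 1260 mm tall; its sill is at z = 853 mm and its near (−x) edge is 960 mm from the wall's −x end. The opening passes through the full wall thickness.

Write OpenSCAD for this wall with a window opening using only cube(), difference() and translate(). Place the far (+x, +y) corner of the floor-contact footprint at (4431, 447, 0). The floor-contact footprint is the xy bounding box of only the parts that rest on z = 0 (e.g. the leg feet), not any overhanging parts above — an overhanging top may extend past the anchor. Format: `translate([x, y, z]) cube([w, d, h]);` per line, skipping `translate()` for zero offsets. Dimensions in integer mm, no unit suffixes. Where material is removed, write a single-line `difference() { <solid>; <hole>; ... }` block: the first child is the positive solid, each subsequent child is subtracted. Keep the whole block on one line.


difference() { translate([352, 291, 0]) cube([4079, 156, 2521]); translate([1312, 291, 853]) cube([1209, 156, 1260]); }


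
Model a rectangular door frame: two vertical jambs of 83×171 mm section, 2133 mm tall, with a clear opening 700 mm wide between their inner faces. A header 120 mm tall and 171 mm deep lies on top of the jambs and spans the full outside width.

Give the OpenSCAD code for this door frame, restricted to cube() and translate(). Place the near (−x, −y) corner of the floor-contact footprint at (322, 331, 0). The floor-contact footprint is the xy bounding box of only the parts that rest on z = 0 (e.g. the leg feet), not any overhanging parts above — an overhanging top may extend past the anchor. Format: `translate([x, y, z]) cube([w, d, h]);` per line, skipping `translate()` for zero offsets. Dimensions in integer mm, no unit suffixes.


translate([322, 331, 0]) cube([83, 171, 2133]);
translate([1105, 331, 0]) cube([83, 171, 2133]);
translate([322, 331, 2133]) cube([866, 171, 120]);


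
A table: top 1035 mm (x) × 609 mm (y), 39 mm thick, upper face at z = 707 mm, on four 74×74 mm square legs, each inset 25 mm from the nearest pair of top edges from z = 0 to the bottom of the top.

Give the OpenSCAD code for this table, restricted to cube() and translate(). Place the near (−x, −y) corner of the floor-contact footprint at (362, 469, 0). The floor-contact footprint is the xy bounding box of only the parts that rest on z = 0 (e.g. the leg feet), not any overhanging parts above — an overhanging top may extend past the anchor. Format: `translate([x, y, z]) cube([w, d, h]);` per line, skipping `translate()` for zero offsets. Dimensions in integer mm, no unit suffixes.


translate([337, 444, 668]) cube([1035, 609, 39]);
translate([362, 469, 0]) cube([74, 74, 668]);
translate([1273, 469, 0]) cube([74, 74, 668]);
translate([362, 954, 0]) cube([74, 74, 668]);
translate([1273, 954, 0]) cube([74, 74, 668]);
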